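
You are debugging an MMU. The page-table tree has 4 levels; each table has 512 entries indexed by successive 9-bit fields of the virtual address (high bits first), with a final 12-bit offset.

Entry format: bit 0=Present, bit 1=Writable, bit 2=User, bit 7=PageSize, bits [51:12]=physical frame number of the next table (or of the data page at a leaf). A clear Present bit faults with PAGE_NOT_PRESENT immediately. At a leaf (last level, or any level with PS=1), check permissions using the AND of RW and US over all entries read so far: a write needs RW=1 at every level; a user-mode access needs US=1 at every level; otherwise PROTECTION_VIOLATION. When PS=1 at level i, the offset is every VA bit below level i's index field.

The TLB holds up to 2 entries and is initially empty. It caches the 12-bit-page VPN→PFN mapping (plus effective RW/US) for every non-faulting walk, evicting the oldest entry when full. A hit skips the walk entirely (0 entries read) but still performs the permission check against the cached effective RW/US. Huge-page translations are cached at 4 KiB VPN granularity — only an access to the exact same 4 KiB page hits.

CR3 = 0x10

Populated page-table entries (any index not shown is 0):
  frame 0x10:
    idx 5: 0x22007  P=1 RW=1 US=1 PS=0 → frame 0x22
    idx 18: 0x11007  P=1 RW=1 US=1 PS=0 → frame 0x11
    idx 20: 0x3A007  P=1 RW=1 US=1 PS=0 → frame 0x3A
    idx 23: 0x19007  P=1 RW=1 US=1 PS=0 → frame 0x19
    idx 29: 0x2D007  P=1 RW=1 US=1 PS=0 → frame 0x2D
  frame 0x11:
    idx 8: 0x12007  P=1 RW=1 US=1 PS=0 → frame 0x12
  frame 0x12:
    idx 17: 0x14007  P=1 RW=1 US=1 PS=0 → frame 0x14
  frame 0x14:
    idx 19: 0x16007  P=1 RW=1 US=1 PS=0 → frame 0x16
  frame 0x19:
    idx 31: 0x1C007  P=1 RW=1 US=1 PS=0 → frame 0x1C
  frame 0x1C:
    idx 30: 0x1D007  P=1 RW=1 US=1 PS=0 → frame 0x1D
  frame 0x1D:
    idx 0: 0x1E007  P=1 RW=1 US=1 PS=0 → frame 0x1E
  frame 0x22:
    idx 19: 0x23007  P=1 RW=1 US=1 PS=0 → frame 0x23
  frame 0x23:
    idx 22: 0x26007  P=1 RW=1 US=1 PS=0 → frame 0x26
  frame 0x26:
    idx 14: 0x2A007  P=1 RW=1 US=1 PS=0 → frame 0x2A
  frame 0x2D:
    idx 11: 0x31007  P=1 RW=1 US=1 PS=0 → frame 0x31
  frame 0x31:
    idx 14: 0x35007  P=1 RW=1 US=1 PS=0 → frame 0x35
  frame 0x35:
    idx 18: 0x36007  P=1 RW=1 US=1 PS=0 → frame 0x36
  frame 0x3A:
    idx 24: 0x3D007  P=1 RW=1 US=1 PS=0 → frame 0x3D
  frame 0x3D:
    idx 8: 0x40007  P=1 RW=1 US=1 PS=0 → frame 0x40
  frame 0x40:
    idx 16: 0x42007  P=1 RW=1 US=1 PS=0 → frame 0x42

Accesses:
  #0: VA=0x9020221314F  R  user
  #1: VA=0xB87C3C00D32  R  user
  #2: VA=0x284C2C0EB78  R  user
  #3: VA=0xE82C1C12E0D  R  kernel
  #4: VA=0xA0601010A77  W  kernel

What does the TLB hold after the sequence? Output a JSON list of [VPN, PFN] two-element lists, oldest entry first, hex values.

Walk each access:
#0 VA=0x9020221314F (r,user):
  L0: frame=0x10 idx=18 entry=0x11007 [P=1 RW=1 US=1 PS=0]
  L1: frame=0x11 idx=8 entry=0x12007 [P=1 RW=1 US=1 PS=0]
  L2: frame=0x12 idx=17 entry=0x14007 [P=1 RW=1 US=1 PS=0]
  L3: frame=0x14 idx=19 entry=0x16007 [P=1 RW=1 US=1 PS=0]
  ⇒ phys 0x1614F  [4 reads]
#1 VA=0xB87C3C00D32 (r,user):
  L0: frame=0x10 idx=23 entry=0x19007 [P=1 RW=1 US=1 PS=0]
  L1: frame=0x19 idx=31 entry=0x1C007 [P=1 RW=1 US=1 PS=0]
  L2: frame=0x1C idx=30 entry=0x1D007 [P=1 RW=1 US=1 PS=0]
  L3: frame=0x1D idx=0 entry=0x1E007 [P=1 RW=1 US=1 PS=0]
  ⇒ phys 0x1ED32  [4 reads]
#2 VA=0x284C2C0EB78 (r,user):
  L0: frame=0x10 idx=5 entry=0x22007 [P=1 RW=1 US=1 PS=0]
  L1: frame=0x22 idx=19 entry=0x23007 [P=1 RW=1 US=1 PS=0]
  L2: frame=0x23 idx=22 entry=0x26007 [P=1 RW=1 US=1 PS=0]
  L3: frame=0x26 idx=14 entry=0x2A007 [P=1 RW=1 US=1 PS=0]
  ⇒ phys 0x2AB78  [4 reads]
#3 VA=0xE82C1C12E0D (r,kernel):
  L0: frame=0x10 idx=29 entry=0x2D007 [P=1 RW=1 US=1 PS=0]
  L1: frame=0x2D idx=11 entry=0x31007 [P=1 RW=1 US=1 PS=0]
  L2: frame=0x31 idx=14 entry=0x35007 [P=1 RW=1 US=1 PS=0]
  L3: frame=0x35 idx=18 entry=0x36007 [P=1 RW=1 US=1 PS=0]
  ⇒ phys 0x36E0D  [4 reads]
#4 VA=0xA0601010A77 (w,kernel):
  L0: frame=0x10 idx=20 entry=0x3A007 [P=1 RW=1 US=1 PS=0]
  L1: frame=0x3A idx=24 entry=0x3D007 [P=1 RW=1 US=1 PS=0]
  L2: frame=0x3D idx=8 entry=0x40007 [P=1 RW=1 US=1 PS=0]
  L3: frame=0x40 idx=16 entry=0x42007 [P=1 RW=1 US=1 PS=0]
  ⇒ phys 0x42A77  [4 reads]

TLB: [["0xE82C1C12", "0x36"], ["0xA0601010", "0x42"]]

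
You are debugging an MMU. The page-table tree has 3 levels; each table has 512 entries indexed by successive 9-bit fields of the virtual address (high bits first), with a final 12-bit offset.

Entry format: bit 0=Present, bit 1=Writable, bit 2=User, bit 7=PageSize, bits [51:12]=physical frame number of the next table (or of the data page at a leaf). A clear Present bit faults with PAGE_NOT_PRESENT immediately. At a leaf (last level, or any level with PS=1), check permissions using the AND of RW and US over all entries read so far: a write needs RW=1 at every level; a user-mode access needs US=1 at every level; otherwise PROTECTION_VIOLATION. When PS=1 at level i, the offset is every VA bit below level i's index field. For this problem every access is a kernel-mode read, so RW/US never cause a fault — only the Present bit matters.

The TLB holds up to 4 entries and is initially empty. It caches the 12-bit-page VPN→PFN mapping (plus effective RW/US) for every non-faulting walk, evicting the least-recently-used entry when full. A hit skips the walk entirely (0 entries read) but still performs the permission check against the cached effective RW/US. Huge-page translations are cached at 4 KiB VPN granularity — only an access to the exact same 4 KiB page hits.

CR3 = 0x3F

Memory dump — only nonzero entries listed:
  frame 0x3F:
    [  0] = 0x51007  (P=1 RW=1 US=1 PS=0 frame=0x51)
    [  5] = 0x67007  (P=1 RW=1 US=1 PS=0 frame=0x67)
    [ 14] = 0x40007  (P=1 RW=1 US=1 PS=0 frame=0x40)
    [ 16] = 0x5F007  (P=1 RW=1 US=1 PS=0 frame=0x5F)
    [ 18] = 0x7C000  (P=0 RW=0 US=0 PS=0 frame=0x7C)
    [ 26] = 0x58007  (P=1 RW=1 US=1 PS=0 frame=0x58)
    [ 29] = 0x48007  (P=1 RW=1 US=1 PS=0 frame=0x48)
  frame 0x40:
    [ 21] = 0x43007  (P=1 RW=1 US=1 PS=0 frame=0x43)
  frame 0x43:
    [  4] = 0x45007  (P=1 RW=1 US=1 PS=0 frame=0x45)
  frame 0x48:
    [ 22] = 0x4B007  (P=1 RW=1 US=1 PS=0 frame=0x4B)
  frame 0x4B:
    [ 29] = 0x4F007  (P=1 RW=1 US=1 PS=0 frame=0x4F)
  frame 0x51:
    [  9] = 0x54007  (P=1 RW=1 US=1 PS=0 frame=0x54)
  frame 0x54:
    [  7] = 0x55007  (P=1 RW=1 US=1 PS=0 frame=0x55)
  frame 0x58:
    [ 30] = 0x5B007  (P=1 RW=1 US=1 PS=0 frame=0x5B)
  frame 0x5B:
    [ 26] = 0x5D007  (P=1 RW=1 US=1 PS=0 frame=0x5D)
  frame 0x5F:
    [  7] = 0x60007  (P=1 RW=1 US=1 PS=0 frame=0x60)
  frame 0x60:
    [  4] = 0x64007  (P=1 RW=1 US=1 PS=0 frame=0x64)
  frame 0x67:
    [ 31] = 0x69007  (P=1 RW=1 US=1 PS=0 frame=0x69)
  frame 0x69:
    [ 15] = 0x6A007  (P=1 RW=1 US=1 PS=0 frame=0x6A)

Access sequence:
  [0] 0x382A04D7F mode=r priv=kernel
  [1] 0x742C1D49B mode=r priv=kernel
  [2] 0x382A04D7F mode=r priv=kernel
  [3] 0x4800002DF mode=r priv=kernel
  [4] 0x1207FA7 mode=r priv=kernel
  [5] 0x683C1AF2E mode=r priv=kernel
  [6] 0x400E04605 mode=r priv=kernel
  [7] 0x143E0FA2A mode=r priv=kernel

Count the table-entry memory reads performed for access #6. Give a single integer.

Per-access translation:
#0 VA=0x382A04D7F (r,kernel):
  [0] read 0x3F idx=14: raw=0x40007 flags P=1 W=1 U=1 S=0
  [1] read 0x40 idx=21: raw=0x43007 flags P=1 W=1 U=1 S=0
  [2] read 0x43 idx=4: raw=0x45007 flags P=1 W=1 U=1 S=0
  ⇒ phys 0x45D7F  [3 reads]
#1 VA=0x742C1D49B (r,kernel):
  [0] read 0x3F idx=29: raw=0x48007 flags P=1 W=1 U=1 S=0
  [1] read 0x48 idx=22: raw=0x4B007 flags P=1 W=1 U=1 S=0
  [2] read 0x4B idx=29: raw=0x4F007 flags P=1 W=1 U=1 S=0
  ⇒ phys 0x4F49B  [3 reads]
#2 VA=0x382A04D7F (r,kernel):
  TLB hit vpn=0x382A04 → PA=0x45D7F
#3 VA=0x4800002DF (r,kernel):
  [0] read 0x3F idx=18: raw=0x7C000 flags P=0 W=0 U=0 S=0
  → PAGE_NOT_PRESENT  (1 entries read)
#4 VA=0x1207FA7 (r,kernel):
  [0] read 0x3F idx=0: raw=0x51007 flags P=1 W=1 U=1 S=0
  [1] read 0x51 idx=9: raw=0x54007 flags P=1 W=1 U=1 S=0
  [2] read 0x54 idx=7: raw=0x55007 flags P=1 W=1 U=1 S=0
  ⇒ phys 0x55FA7  [3 reads]
#5 VA=0x683C1AF2E (r,kernel):
  [0] read 0x3F idx=26: raw=0x58007 flags P=1 W=1 U=1 S=0
  [1] read 0x58 idx=30: raw=0x5B007 flags P=1 W=1 U=1 S=0
  [2] read 0x5B idx=26: raw=0x5D007 flags P=1 W=1 U=1 S=0
  ⇒ phys 0x5DF2E  [3 reads]
#6 VA=0x400E04605 (r,kernel):
  [0] read 0x3F idx=16: raw=0x5F007 flags P=1 W=1 U=1 S=0
  [1] read 0x5F idx=7: raw=0x60007 flags P=1 W=1 U=1 S=0
  [2] read 0x60 idx=4: raw=0x64007 flags P=1 W=1 U=1 S=0
  ⇒ phys 0x64605  [3 reads]
#7 VA=0x143E0FA2A (r,kernel):
  [0] read 0x3F idx=5: raw=0x67007 flags P=1 W=1 U=1 S=0
  [1] read 0x67 idx=31: raw=0x69007 flags P=1 W=1 U=1 S=0
  [2] read 0x69 idx=15: raw=0x6A007 flags P=1 W=1 U=1 S=0
  ⇒ phys 0x6AA2A  [3 reads]

Entries read for #6: 3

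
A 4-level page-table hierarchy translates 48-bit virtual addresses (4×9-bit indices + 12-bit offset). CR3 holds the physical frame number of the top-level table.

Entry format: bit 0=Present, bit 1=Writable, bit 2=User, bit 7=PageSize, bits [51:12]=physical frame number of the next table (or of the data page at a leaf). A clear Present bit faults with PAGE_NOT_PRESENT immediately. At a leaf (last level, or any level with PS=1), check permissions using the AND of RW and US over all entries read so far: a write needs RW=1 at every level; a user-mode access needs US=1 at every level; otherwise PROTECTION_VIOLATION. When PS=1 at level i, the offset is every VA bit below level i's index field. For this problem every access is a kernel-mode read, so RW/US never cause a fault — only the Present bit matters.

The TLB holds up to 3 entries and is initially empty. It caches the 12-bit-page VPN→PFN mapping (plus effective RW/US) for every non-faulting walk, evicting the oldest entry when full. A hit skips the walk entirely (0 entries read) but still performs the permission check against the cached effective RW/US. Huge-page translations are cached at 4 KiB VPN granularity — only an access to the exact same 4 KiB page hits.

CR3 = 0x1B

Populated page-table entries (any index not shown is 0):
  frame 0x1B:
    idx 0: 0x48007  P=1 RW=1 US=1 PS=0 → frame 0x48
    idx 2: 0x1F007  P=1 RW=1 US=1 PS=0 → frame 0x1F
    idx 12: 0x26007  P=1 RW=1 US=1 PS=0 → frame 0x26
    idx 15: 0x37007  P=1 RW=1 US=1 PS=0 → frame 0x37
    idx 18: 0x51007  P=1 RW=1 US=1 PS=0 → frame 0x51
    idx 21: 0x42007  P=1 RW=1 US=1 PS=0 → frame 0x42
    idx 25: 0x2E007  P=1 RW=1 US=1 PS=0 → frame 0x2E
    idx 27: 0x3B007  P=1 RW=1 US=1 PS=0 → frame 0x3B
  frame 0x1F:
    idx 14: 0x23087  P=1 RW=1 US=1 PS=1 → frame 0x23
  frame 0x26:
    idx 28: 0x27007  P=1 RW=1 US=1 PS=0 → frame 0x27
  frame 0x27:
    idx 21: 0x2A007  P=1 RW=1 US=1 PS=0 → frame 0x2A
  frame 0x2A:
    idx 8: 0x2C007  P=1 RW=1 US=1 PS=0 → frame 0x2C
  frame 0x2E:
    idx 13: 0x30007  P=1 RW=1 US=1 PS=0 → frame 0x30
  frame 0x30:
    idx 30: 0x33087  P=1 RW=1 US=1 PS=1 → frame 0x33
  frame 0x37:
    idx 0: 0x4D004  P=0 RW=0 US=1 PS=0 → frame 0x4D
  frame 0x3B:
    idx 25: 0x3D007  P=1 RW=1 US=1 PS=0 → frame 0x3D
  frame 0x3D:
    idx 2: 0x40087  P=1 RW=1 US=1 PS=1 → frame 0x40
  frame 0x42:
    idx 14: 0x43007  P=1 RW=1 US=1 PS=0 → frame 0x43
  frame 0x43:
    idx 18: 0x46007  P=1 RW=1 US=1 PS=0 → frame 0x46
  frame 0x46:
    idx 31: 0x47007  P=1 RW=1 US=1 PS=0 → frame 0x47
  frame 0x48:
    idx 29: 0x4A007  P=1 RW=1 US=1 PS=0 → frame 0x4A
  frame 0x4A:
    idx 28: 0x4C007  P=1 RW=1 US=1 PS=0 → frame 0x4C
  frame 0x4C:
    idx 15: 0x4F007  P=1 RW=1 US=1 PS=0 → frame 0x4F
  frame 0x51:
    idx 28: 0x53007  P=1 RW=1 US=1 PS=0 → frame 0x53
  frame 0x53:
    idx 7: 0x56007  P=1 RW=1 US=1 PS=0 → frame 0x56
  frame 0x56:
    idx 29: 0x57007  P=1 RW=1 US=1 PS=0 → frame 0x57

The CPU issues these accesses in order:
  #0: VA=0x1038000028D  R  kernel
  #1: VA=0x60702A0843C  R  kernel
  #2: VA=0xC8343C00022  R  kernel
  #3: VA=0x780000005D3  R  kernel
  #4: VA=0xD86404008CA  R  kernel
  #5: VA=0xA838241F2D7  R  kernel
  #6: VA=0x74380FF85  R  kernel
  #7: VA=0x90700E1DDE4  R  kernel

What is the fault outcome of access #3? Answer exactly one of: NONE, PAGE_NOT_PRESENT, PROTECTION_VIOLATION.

Trace:
#0 VA=0x1038000028D (r,kernel):
  lvl0: tbl 0x1B, slot 2 ⇒ 0x1F007 (P1/RW1/US1/PS0)
  lvl1: tbl 0x1F, slot 14 ⇒ 0x23087 (P1/RW1/US1/PS1)
  → PA=0x2328D (huge @L1)  (2 entries read)
#1 VA=0x60702A0843C (r,kernel):
  lvl0: tbl 0x1B, slot 12 ⇒ 0x26007 (P1/RW1/US1/PS0)
  lvl1: tbl 0x26, slot 28 ⇒ 0x27007 (P1/RW1/US1/PS0)
  lvl2: tbl 0x27, slot 21 ⇒ 0x2A007 (P1/RW1/US1/PS0)
  lvl3: tbl 0x2A, slot 8 ⇒ 0x2C007 (P1/RW1/US1/PS0)
  → PA=0x2C43C  (4 entries read)
#2 VA=0xC8343C00022 (r,kernel):
  lvl0: tbl 0x1B, slot 25 ⇒ 0x2E007 (P1/RW1/US1/PS0)
  lvl1: tbl 0x2E, slot 13 ⇒ 0x30007 (P1/RW1/US1/PS0)
  lvl2: tbl 0x30, slot 30 ⇒ 0x33087 (P1/RW1/US1/PS1)
  → PA=0x33022 (huge @L2)  (3 entries read)
#3 VA=0x780000005D3 (r,kernel):
  lvl0: tbl 0x1B, slot 15 ⇒ 0x37007 (P1/RW1/US1/PS0)
  lvl1: tbl 0x37, slot 0 ⇒ 0x4D004 (P0/RW0/US1/PS0)
  → PAGE_NOT_PRESENT  (2 entries read)
#4 VA=0xD86404008CA (r,kernel):
  lvl0: tbl 0x1B, slot 27 ⇒ 0x3B007 (P1/RW1/US1/PS0)
  lvl1: tbl 0x3B, slot 25 ⇒ 0x3D007 (P1/RW1/US1/PS0)
  lvl2: tbl 0x3D, slot 2 ⇒ 0x40087 (P1/RW1/US1/PS1)
  → PA=0x408CA (huge @L2)  (3 entries read)
#5 VA=0xA838241F2D7 (r,kernel):
  lvl0: tbl 0x1B, slot 21 ⇒ 0x42007 (P1/RW1/US1/PS0)
  lvl1: tbl 0x42, slot 14 ⇒ 0x43007 (P1/RW1/US1/PS0)
  lvl2: tbl 0x43, slot 18 ⇒ 0x46007 (P1/RW1/US1/PS0)
  lvl3: tbl 0x46, slot 31 ⇒ 0x47007 (P1/RW1/US1/PS0)
  → PA=0x472D7  (4 entries read)
#6 VA=0x74380FF85 (r,kernel):
  lvl0: tbl 0x1B, slot 0 ⇒ 0x48007 (P1/RW1/US1/PS0)
  lvl1: tbl 0x48, slot 29 ⇒ 0x4A007 (P1/RW1/US1/PS0)
  lvl2: tbl 0x4A, slot 28 ⇒ 0x4C007 (P1/RW1/US1/PS0)
  lvl3: tbl 0x4C, slot 15 ⇒ 0x4F007 (P1/RW1/US1/PS0)
  → PA=0x4FF85  (4 entries read)
#7 VA=0x90700E1DDE4 (r,kernel):
  lvl0: tbl 0x1B, slot 18 ⇒ 0x51007 (P1/RW1/US1/PS0)
  lvl1: tbl 0x51, slot 28 ⇒ 0x53007 (P1/RW1/US1/PS0)
  lvl2: tbl 0x53, slot 7 ⇒ 0x56007 (P1/RW1/US1/PS0)
  lvl3: tbl 0x56, slot 29 ⇒ 0x57007 (P1/RW1/US1/PS0)
  → PA=0x57DE4  (4 entries read)

Access #3 fault: PAGE_NOT_PRESENT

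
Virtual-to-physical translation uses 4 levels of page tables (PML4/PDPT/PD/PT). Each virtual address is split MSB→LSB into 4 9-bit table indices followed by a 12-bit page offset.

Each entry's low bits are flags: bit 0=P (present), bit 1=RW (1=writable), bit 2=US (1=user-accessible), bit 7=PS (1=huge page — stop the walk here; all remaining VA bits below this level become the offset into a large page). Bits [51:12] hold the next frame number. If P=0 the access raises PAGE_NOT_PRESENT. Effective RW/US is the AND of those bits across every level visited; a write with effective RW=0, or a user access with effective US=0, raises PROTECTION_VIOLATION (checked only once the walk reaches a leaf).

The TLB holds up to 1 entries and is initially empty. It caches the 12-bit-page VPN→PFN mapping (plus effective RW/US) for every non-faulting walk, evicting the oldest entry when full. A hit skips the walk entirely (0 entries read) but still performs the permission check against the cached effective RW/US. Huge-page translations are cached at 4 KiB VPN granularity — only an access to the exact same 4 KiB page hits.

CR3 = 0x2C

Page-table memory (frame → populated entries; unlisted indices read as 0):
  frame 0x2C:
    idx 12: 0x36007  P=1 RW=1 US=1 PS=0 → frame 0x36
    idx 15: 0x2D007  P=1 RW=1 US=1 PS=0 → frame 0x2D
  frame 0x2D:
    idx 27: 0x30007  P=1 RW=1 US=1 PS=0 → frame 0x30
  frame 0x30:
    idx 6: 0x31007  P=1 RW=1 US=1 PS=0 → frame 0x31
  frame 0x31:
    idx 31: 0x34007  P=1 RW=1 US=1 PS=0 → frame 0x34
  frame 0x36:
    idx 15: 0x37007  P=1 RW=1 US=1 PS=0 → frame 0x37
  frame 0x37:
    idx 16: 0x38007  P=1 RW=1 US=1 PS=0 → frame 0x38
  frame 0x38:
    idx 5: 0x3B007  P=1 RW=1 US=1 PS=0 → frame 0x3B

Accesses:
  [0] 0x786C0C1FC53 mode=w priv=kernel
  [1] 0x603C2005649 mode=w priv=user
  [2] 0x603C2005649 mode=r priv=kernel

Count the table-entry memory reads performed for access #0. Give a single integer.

Trace:
#0 VA=0x786C0C1FC53 (w,kernel):
  [0] read 0x2C idx=15: raw=0x2D007 flags P=1 W=1 U=1 S=0
  [1] read 0x2D idx=27: raw=0x30007 flags P=1 W=1 U=1 S=0
  [2] read 0x30 idx=6: raw=0x31007 flags P=1 W=1 U=1 S=0
  [3] read 0x31 idx=31: raw=0x34007 flags P=1 W=1 U=1 S=0
  ✓ 0x34C53  — 4 lookups
#1 VA=0x603C2005649 (w,user):
  [0] read 0x2C idx=12: raw=0x36007 flags P=1 W=1 U=1 S=0
  [1] read 0x36 idx=15: raw=0x37007 flags P=1 W=1 U=1 S=0
  [2] read 0x37 idx=16: raw=0x38007 flags P=1 W=1 U=1 S=0
  [3] read 0x38 idx=5: raw=0x3B007 flags P=1 W=1 U=1 S=0
  ✓ 0x3B649  — 4 lookups
#2 VA=0x603C2005649 (r,kernel):
  TLB hit vpn=0x603C2005 → PA=0x3B649

Entries read for #0: 4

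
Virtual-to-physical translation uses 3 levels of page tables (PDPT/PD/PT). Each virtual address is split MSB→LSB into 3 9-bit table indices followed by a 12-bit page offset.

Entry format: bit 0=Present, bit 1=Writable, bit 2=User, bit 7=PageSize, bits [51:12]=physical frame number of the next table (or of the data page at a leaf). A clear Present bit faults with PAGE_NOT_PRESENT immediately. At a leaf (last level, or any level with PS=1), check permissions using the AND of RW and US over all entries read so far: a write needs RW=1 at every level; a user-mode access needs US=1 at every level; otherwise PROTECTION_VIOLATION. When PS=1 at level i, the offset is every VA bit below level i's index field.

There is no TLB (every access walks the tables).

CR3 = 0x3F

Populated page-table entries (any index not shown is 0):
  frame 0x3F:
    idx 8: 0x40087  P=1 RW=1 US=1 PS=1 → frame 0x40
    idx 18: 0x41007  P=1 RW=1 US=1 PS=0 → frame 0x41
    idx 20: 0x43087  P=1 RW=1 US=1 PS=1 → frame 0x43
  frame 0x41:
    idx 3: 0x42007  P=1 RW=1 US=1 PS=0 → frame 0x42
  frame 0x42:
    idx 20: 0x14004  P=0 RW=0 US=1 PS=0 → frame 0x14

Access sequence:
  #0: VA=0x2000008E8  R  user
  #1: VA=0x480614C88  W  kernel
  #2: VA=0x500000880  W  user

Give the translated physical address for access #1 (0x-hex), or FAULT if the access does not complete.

Trace:
#0 VA=0x2000008E8 (r,user):
  [0] read 0x3F idx=8: raw=0x40087 flags P=1 W=1 U=1 S=1
  ✓ 0x408E8 (huge @L0)  — 1 lookups
#1 VA=0x480614C88 (w,kernel):
  [0] read 0x3F idx=18: raw=0x41007 flags P=1 W=1 U=1 S=0
  [1] read 0x41 idx=3: raw=0x42007 flags P=1 W=1 U=1 S=0
  [2] read 0x42 idx=20: raw=0x14004 flags P=0 W=0 U=1 S=0
  ✗ PAGE_NOT_PRESENT  [3 reads]
#2 VA=0x500000880 (w,user):
  [0] read 0x3F idx=20: raw=0x43087 flags P=1 W=1 U=1 S=1
  ✓ 0x43880 (huge @L0)  — 1 lookups

Access #1 PA: FAULT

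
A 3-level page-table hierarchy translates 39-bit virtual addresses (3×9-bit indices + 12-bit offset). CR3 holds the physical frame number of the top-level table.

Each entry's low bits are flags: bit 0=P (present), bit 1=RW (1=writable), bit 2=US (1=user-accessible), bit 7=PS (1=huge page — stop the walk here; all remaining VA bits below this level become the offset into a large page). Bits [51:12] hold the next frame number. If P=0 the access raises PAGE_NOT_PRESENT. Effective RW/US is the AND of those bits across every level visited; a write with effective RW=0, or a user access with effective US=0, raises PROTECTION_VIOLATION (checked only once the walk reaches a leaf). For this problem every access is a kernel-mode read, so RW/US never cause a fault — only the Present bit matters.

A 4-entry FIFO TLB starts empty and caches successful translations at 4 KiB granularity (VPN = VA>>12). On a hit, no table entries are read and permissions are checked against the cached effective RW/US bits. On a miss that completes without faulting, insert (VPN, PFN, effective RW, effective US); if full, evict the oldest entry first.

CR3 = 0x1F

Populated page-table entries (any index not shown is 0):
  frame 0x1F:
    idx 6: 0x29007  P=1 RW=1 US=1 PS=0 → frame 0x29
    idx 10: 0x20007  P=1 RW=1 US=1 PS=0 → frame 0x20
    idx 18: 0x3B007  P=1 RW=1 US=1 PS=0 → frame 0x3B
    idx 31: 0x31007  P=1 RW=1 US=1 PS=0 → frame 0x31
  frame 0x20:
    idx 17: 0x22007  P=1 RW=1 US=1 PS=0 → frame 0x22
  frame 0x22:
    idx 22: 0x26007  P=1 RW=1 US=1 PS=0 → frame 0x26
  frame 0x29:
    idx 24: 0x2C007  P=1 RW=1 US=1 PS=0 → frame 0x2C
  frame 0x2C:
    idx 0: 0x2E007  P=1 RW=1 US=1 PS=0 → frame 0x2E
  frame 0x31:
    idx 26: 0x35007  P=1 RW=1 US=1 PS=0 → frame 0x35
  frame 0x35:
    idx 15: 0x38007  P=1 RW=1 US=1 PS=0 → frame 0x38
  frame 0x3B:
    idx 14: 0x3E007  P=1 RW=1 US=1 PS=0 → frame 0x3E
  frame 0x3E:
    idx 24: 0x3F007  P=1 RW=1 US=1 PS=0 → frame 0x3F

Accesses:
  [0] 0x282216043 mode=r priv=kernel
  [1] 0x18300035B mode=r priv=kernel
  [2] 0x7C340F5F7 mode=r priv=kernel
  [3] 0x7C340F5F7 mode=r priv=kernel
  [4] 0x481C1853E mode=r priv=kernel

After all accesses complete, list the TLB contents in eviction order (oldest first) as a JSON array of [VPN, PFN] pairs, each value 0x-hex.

Walk each access:
#0 VA=0x282216043 (r,kernel):
  [0] read 0x1F idx=10: raw=0x20007 flags P=1 W=1 U=1 S=0
  [1] read 0x20 idx=17: raw=0x22007 flags P=1 W=1 U=1 S=0
  [2] read 0x22 idx=22: raw=0x26007 flags P=1 W=1 U=1 S=0
  ✓ 0x26043  — 3 lookups
#1 VA=0x18300035B (r,kernel):
  [0] read 0x1F idx=6: raw=0x29007 flags P=1 W=1 U=1 S=0
  [1] read 0x29 idx=24: raw=0x2C007 flags P=1 W=1 U=1 S=0
  [2] read 0x2C idx=0: raw=0x2E007 flags P=1 W=1 U=1 S=0
  ✓ 0x2E35B  — 3 lookups
#2 VA=0x7C340F5F7 (r,kernel):
  [0] read 0x1F idx=31: raw=0x31007 flags P=1 W=1 U=1 S=0
  [1] read 0x31 idx=26: raw=0x35007 flags P=1 W=1 U=1 S=0
  [2] read 0x35 idx=15: raw=0x38007 flags P=1 W=1 U=1 S=0
  ✓ 0x385F7  — 3 lookups
#3 VA=0x7C340F5F7 (r,kernel):
  TLB hit vpn=0x7C340F → PA=0x385F7
#4 VA=0x481C1853E (r,kernel):
  [0] read 0x1F idx=18: raw=0x3B007 flags P=1 W=1 U=1 S=0
  [1] read 0x3B idx=14: raw=0x3E007 flags P=1 W=1 U=1 S=0
  [2] read 0x3E idx=24: raw=0x3F007 flags P=1 W=1 U=1 S=0
  ✓ 0x3F53E  — 3 lookups

TLB: [["0x282216", "0x26"], ["0x183000", "0x2E"], ["0x7C340F", "0x38"], ["0x481C18", "0x3F"]]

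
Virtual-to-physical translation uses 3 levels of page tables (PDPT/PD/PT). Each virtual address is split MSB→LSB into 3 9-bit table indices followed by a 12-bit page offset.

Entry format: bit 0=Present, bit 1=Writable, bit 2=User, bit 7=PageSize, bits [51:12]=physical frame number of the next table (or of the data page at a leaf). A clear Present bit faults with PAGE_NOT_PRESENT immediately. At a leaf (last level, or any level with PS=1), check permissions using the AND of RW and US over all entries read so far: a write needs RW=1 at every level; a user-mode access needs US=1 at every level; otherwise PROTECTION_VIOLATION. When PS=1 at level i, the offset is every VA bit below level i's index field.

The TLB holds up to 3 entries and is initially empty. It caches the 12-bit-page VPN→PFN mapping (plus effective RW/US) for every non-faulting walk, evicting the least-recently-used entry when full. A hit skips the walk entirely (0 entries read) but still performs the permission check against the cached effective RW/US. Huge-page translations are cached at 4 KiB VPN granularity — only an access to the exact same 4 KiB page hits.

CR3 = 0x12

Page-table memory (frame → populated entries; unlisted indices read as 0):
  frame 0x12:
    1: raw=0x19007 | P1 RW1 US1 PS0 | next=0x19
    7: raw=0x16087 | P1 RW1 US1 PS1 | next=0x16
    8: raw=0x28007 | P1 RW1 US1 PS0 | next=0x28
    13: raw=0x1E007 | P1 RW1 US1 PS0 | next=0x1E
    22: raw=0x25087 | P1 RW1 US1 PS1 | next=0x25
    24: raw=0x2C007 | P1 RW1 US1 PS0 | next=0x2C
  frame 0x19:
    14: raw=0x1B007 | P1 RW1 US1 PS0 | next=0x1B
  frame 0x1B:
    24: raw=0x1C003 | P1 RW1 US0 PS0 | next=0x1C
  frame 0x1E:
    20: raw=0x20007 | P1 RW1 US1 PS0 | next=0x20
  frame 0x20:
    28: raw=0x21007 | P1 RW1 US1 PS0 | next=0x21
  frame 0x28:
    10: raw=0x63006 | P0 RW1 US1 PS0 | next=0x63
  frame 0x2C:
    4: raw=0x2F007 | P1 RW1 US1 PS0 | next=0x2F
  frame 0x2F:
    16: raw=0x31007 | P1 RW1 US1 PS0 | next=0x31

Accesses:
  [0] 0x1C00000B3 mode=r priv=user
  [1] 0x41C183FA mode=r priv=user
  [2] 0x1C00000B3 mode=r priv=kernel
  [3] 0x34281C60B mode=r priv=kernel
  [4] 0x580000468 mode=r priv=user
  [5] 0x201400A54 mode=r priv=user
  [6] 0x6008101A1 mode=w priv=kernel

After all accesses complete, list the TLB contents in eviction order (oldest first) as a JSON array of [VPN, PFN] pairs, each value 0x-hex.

Trace:
#0 VA=0x1C00000B3 (r,user):
  [0] read 0x12 idx=7: raw=0x16087 flags P=1 W=1 U=1 S=1
  ✓ 0x160B3 (huge @L0)  — 1 lookups
#1 VA=0x41C183FA (r,user):
  [0] read 0x12 idx=1: raw=0x19007 flags P=1 W=1 U=1 S=0
  [1] read 0x19 idx=14: raw=0x1B007 flags P=1 W=1 U=1 S=0
  [2] read 0x1B idx=24: raw=0x1C003 flags P=1 W=1 U=0 S=0
  ⇒ fault: PROTECTION_VIOLATION  — 3 lookups
#2 VA=0x1C00000B3 (r,kernel):
  TLB hit vpn=0x1C0000 → PA=0x160B3
#3 VA=0x34281C60B (r,kernel):
  [0] read 0x12 idx=13: raw=0x1E007 flags P=1 W=1 U=1 S=0
  [1] read 0x1E idx=20: raw=0x20007 flags P=1 W=1 U=1 S=0
  [2] read 0x20 idx=28: raw=0x21007 flags P=1 W=1 U=1 S=0
  ✓ 0x2160B  — 3 lookups
#4 VA=0x580000468 (r,user):
  [0] read 0x12 idx=22: raw=0x25087 flags P=1 W=1 U=1 S=1
  ✓ 0x25468 (huge @L0)  — 1 lookups
#5 VA=0x201400A54 (r,user):
  [0] read 0x12 idx=8: raw=0x28007 flags P=1 W=1 U=1 S=0
  [1] read 0x28 idx=10: raw=0x63006 flags P=0 W=1 U=1 S=0
  ⇒ fault: PAGE_NOT_PRESENT  — 2 lookups
#6 VA=0x6008101A1 (w,kernel):
  [0] read 0x12 idx=24: raw=0x2C007 flags P=1 W=1 U=1 S=0
  [1] read 0x2C idx=4: raw=0x2F007 flags P=1 W=1 U=1 S=0
  [2] read 0x2F idx=16: raw=0x31007 flags P=1 W=1 U=1 S=0
  ✓ 0x311A1  — 3 lookups

TLB: [["0x34281C", "0x21"], ["0x580000", "0x25"], ["0x600810", "0x31"]]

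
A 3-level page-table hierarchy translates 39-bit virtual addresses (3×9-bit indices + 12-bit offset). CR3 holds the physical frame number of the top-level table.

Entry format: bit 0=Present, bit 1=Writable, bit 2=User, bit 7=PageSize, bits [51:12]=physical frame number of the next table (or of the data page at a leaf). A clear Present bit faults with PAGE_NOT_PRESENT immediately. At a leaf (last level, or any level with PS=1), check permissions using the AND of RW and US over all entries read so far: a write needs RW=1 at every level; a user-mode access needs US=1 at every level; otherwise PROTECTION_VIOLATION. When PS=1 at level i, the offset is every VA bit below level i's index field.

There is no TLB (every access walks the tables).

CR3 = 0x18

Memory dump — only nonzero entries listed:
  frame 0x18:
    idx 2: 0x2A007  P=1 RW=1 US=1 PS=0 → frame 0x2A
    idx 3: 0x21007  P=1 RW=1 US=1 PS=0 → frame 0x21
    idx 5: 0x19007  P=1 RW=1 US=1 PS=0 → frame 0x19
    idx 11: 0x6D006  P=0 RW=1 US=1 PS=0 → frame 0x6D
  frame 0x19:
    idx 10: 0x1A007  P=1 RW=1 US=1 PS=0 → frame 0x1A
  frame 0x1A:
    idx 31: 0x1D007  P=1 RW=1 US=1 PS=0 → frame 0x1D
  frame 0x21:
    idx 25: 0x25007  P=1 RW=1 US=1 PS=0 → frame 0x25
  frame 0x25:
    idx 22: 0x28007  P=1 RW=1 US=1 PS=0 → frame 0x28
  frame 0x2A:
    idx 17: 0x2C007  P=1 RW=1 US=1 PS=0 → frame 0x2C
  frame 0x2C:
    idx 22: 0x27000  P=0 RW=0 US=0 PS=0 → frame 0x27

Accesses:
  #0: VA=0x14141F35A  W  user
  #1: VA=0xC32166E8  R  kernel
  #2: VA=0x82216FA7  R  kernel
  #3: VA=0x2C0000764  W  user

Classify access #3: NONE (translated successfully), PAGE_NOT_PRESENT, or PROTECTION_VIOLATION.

Trace:
#0 VA=0x14141F35A (w,user):
  L0: frame=0x18 idx=5 entry=0x19007 [P=1 RW=1 US=1 PS=0]
  L1: frame=0x19 idx=10 entry=0x1A007 [P=1 RW=1 US=1 PS=0]
  L2: frame=0x1A idx=31 entry=0x1D007 [P=1 RW=1 US=1 PS=0]
  ✓ 0x1D35A  — 3 lookups
#1 VA=0xC32166E8 (r,kernel):
  L0: frame=0x18 idx=3 entry=0x21007 [P=1 RW=1 US=1 PS=0]
  L1: frame=0x21 idx=25 entry=0x25007 [P=1 RW=1 US=1 PS=0]
  L2: frame=0x25 idx=22 entry=0x28007 [P=1 RW=1 US=1 PS=0]
  ✓ 0x286E8  — 3 lookups
#2 VA=0x82216FA7 (r,kernel):
  L0: frame=0x18 idx=2 entry=0x2A007 [P=1 RW=1 US=1 PS=0]
  L1: frame=0x2A idx=17 entry=0x2C007 [P=1 RW=1 US=1 PS=0]
  L2: frame=0x2C idx=22 entry=0x27000 [P=0 RW=0 US=0 PS=0]
  → PAGE_NOT_PRESENT  (3 entries read)
#3 VA=0x2C0000764 (w,user):
  L0: frame=0x18 idx=11 entry=0x6D006 [P=0 RW=1 US=1 PS=0]
  → PAGE_NOT_PRESENT  (1 entries read)

Access #3 fault: PAGE_NOT_PRESENT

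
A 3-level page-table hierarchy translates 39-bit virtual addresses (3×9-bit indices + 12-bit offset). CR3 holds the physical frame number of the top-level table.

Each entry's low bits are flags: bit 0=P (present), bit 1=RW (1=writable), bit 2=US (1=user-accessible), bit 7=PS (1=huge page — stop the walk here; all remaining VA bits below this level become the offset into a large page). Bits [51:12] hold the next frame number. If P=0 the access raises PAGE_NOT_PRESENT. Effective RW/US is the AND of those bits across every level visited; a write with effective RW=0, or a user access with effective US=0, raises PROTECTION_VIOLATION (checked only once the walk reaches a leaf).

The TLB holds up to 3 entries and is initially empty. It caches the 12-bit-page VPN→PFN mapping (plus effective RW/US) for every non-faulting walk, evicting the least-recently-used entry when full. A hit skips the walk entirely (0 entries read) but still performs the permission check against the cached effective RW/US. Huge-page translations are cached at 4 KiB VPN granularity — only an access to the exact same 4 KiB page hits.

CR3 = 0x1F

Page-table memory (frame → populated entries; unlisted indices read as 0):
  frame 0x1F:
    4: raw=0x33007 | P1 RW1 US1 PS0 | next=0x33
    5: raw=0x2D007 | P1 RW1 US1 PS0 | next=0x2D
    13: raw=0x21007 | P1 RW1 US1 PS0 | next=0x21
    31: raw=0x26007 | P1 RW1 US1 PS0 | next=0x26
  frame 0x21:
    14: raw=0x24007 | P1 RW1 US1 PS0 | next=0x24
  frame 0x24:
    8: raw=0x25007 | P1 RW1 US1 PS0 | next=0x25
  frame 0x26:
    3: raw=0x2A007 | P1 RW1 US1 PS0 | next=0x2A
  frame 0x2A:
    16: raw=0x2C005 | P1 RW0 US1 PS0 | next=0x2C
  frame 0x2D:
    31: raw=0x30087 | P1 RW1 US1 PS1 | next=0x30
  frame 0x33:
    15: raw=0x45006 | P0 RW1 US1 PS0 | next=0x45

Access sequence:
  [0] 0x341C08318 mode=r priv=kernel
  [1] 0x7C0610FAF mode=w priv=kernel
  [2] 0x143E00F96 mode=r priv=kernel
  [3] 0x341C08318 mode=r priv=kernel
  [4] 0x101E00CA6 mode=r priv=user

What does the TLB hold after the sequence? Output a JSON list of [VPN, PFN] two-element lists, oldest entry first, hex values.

Per-access translation:
#0 VA=0x341C08318 (r,kernel):
  L0 @0x1F[13] → 0x21007  P=1,RW=1,US=1,PS=0
  L1 @0x21[14] → 0x24007  P=1,RW=1,US=1,PS=0
  L2 @0x24[8] → 0x25007  P=1,RW=1,US=1,PS=0
  ✓ 0x25318  — 3 lookups
#1 VA=0x7C0610FAF (w,kernel):
  L0 @0x1F[31] → 0x26007  P=1,RW=1,US=1,PS=0
  L1 @0x26[3] → 0x2A007  P=1,RW=1,US=1,PS=0
  L2 @0x2A[16] → 0x2C005  P=1,RW=0,US=1,PS=0
  → PROTECTION_VIOLATION  (3 entries read)
#2 VA=0x143E00F96 (r,kernel):
  L0 @0x1F[5] → 0x2D007  P=1,RW=1,US=1,PS=0
  L1 @0x2D[31] → 0x30087  P=1,RW=1,US=1,PS=1
  ✓ 0x30F96 (huge @L1)  — 2 lookups
#3 VA=0x341C08318 (r,kernel):
  TLB hit vpn=0x341C08 → PA=0x25318
#4 VA=0x101E00CA6 (r,user):
  L0 @0x1F[4] → 0x33007  P=1,RW=1,US=1,PS=0
  L1 @0x33[15] → 0x45006  P=0,RW=1,US=1,PS=0
  → PAGE_NOT_PRESENT  (2 entries read)

TLB: [["0x143E00", "0x30"], ["0x341C08", "0x25"]]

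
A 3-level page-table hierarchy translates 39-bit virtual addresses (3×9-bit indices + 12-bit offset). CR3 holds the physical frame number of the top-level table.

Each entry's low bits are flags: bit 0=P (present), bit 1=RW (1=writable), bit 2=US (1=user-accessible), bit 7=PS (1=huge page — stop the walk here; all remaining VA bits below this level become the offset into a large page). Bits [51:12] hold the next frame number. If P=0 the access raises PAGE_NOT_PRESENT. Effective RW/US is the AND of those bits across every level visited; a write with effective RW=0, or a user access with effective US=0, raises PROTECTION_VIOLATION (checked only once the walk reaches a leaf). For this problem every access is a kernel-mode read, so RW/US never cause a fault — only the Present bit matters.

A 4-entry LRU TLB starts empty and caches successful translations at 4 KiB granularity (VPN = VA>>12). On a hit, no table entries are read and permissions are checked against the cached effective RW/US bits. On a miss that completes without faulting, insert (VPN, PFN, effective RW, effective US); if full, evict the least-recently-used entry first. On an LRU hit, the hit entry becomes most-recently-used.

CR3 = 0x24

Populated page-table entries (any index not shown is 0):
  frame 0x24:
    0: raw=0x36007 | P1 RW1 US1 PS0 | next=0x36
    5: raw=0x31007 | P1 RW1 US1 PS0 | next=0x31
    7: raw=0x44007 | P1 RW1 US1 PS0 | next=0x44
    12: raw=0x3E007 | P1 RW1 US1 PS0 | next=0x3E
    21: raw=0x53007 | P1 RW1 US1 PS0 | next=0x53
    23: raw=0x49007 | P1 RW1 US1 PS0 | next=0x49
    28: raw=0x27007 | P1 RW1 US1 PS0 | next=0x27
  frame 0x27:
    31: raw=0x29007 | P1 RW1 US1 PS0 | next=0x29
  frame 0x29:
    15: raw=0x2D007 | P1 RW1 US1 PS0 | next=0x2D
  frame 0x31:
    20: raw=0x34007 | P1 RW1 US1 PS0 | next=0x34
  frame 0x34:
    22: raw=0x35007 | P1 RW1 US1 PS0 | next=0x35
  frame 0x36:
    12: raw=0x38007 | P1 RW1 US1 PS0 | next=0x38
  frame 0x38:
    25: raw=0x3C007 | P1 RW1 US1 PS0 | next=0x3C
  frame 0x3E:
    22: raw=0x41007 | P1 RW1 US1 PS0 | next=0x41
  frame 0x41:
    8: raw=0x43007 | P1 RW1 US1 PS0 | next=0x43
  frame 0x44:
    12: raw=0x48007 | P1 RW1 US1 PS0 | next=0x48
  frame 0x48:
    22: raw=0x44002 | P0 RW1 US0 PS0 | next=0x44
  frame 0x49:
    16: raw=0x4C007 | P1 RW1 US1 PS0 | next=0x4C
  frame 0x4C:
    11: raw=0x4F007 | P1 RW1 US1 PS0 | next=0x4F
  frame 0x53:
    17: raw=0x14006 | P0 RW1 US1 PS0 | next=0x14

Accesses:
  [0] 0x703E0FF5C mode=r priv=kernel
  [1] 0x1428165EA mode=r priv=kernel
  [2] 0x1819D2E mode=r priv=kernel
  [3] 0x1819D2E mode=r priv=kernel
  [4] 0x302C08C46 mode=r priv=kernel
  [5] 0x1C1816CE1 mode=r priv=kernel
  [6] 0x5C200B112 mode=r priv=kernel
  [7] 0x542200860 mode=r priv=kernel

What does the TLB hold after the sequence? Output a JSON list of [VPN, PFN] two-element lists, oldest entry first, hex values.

Per-access translation:
#0 VA=0x703E0FF5C (r,kernel):
  L0: frame=0x24 idx=28 entry=0x27007 [P=1 RW=1 US=1 PS=0]
  L1: frame=0x27 idx=31 entry=0x29007 [P=1 RW=1 US=1 PS=0]
  L2: frame=0x29 idx=15 entry=0x2D007 [P=1 RW=1 US=1 PS=0]
  → PA=0x2DF5C  (3 entries read)
#1 VA=0x1428165EA (r,kernel):
  L0: frame=0x24 idx=5 entry=0x31007 [P=1 RW=1 US=1 PS=0]
  L1: frame=0x31 idx=20 entry=0x34007 [P=1 RW=1 US=1 PS=0]
  L2: frame=0x34 idx=22 entry=0x35007 [P=1 RW=1 US=1 PS=0]
  → PA=0x355EA  (3 entries read)
#2 VA=0x1819D2E (r,kernel):
  L0: frame=0x24 idx=0 entry=0x36007 [P=1 RW=1 US=1 PS=0]
  L1: frame=0x36 idx=12 entry=0x38007 [P=1 RW=1 US=1 PS=0]
  L2: frame=0x38 idx=25 entry=0x3C007 [P=1 RW=1 US=1 PS=0]
  → PA=0x3CD2E  (3 entries read)
#3 VA=0x1819D2E (r,kernel):
  TLB hit vpn=0x1819 → PA=0x3CD2E
#4 VA=0x302C08C46 (r,kernel):
  L0: frame=0x24 idx=12 entry=0x3E007 [P=1 RW=1 US=1 PS=0]
  L1: frame=0x3E idx=22 entry=0x41007 [P=1 RW=1 US=1 PS=0]
  L2: frame=0x41 idx=8 entry=0x43007 [P=1 RW=1 US=1 PS=0]
  → PA=0x43C46  (3 entries read)
#5 VA=0x1C1816CE1 (r,kernel):
  L0: frame=0x24 idx=7 entry=0x44007 [P=1 RW=1 US=1 PS=0]
  L1: frame=0x44 idx=12 entry=0x48007 [P=1 RW=1 US=1 PS=0]
  L2: frame=0x48 idx=22 entry=0x44002 [P=0 RW=1 US=0 PS=0]
  ⇒ fault: PAGE_NOT_PRESENT  — 3 lookups
#6 VA=0x5C200B112 (r,kernel):
  L0: frame=0x24 idx=23 entry=0x49007 [P=1 RW=1 US=1 PS=0]
  L1: frame=0x49 idx=16 entry=0x4C007 [P=1 RW=1 US=1 PS=0]
  L2: frame=0x4C idx=11 entry=0x4F007 [P=1 RW=1 US=1 PS=0]
  → PA=0x4F112  (3 entries read)
#7 VA=0x542200860 (r,kernel):
  L0: frame=0x24 idx=21 entry=0x53007 [P=1 RW=1 US=1 PS=0]
  L1: frame=0x53 idx=17 entry=0x14006 [P=0 RW=1 US=1 PS=0]
  ⇒ fault: PAGE_NOT_PRESENT  — 2 lookups

TLB: [["0x142816", "0x35"], ["0x1819", "0x3C"], ["0x302C08", "0x43"], ["0x5C200B", "0x4F"]]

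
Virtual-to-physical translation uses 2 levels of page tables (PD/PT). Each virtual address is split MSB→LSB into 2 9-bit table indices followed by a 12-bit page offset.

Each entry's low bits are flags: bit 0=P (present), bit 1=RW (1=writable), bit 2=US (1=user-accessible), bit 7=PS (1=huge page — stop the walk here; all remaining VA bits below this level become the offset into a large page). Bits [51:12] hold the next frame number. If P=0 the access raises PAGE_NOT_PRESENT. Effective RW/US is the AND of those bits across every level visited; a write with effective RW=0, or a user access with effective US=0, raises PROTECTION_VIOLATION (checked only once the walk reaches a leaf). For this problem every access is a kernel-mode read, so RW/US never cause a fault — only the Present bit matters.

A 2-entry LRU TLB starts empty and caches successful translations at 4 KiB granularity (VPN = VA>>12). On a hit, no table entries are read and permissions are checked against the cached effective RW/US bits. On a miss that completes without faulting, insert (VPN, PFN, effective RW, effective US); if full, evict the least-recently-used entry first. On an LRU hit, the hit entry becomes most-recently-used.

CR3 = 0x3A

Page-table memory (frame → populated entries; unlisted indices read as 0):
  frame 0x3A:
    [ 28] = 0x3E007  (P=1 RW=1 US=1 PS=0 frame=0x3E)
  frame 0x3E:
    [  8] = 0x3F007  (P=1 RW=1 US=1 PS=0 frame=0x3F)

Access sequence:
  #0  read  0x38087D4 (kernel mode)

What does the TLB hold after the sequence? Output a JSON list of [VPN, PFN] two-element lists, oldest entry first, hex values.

Per-access translation:
#0 VA=0x38087D4 (r,kernel):
  L0 @0x3A[28] → 0x3E007  P=1,RW=1,US=1,PS=0
  L1 @0x3E[8] → 0x3F007  P=1,RW=1,US=1,PS=0
  ⇒ phys 0x3F7D4  [2 reads]

TLB: [["0x3808", "0x3F"]]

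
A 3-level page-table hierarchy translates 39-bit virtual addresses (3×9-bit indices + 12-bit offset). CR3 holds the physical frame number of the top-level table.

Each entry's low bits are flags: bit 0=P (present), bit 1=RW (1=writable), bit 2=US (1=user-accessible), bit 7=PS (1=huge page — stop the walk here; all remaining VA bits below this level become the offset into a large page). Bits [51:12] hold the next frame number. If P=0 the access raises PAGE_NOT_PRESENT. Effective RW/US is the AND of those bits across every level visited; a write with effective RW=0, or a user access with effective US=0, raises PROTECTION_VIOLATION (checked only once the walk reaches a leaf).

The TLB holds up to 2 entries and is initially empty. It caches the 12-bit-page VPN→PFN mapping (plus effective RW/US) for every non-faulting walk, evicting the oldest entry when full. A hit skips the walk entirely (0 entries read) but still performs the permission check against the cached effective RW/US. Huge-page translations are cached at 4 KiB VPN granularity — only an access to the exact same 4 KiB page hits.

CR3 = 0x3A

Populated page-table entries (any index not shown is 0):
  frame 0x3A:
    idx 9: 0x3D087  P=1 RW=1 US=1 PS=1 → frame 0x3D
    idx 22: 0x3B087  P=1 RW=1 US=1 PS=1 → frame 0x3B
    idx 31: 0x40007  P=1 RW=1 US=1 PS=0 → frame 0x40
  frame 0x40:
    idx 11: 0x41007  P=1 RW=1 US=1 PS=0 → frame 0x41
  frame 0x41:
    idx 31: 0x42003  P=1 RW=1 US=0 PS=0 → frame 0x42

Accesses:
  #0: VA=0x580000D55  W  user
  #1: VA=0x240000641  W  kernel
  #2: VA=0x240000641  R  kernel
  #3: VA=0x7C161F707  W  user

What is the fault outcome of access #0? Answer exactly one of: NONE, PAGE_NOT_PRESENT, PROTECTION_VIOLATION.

Trace:
#0 VA=0x580000D55 (w,user):
  L0: frame=0x3A idx=22 entry=0x3B087 [P=1 RW=1 US=1 PS=1]
  ✓ 0x3BD55 (huge @L0)  — 1 lookups
#1 VA=0x240000641 (w,kernel):
  L0: frame=0x3A idx=9 entry=0x3D087 [P=1 RW=1 US=1 PS=1]
  ✓ 0x3D641 (huge @L0)  — 1 lookups
#2 VA=0x240000641 (r,kernel):
  TLB hit vpn=0x240000 → PA=0x3D641
#3 VA=0x7C161F707 (w,user):
  L0: frame=0x3A idx=31 entry=0x40007 [P=1 RW=1 US=1 PS=0]
  L1: frame=0x40 idx=11 entry=0x41007 [P=1 RW=1 US=1 PS=0]
  L2: frame=0x41 idx=31 entry=0x42003 [P=1 RW=1 US=0 PS=0]
  ⇒ fault: PROTECTION_VIOLATION  — 3 lookups

Access #0 fault: NONE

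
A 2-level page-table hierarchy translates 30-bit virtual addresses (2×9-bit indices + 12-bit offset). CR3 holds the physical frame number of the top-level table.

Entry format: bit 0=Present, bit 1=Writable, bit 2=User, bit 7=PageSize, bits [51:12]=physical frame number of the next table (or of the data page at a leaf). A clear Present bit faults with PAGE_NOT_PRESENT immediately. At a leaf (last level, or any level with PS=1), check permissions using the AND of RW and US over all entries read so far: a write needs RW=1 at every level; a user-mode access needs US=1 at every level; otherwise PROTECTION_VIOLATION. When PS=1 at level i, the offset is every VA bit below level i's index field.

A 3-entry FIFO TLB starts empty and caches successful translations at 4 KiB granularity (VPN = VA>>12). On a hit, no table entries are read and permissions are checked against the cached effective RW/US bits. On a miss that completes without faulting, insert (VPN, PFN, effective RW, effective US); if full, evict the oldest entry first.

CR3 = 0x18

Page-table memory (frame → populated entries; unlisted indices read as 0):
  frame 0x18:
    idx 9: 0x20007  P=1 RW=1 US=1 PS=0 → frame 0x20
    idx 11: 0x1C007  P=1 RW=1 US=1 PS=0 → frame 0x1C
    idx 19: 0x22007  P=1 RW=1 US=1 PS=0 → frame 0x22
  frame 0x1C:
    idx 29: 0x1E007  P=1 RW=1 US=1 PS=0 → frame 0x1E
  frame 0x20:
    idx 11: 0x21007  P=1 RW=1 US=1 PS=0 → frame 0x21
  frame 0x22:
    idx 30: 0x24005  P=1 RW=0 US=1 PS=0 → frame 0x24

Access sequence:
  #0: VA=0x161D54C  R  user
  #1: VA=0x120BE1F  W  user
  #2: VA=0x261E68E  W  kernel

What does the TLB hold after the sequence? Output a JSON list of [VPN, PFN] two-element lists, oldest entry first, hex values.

Trace:
#0 VA=0x161D54C (r,user):
  lvl0: tbl 0x18, slot 11 ⇒ 0x1C007 (P1/RW1/US1/PS0)
  lvl1: tbl 0x1C, slot 29 ⇒ 0x1E007 (P1/RW1/US1/PS0)
  ⇒ phys 0x1E54C  [2 reads]
#1 VA=0x120BE1F (w,user):
  lvl0: tbl 0x18, slot 9 ⇒ 0x20007 (P1/RW1/US1/PS0)
  lvl1: tbl 0x20, slot 11 ⇒ 0x21007 (P1/RW1/US1/PS0)
  ⇒ phys 0x21E1F  [2 reads]
#2 VA=0x261E68E (w,kernel):
  lvl0: tbl 0x18, slot 19 ⇒ 0x22007 (P1/RW1/US1/PS0)
  lvl1: tbl 0x22, slot 30 ⇒ 0x24005 (P1/RW0/US1/PS0)
  ✗ PROTECTION_VIOLATION  [2 reads]

TLB: [["0x161D", "0x1E"], ["0x120B", "0x21"]]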